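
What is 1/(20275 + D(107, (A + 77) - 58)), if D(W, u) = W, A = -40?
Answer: 1/20382 ≈ 4.9063e-5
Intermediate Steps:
1/(20275 + D(107, (A + 77) - 58)) = 1/(20275 + 107) = 1/20382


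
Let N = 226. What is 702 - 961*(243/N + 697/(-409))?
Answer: 120756403/92434 ≈ 1306.4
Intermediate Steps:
702 - 961*(243/N + 697/(-409)) = 702 - 961*(243/226 + 697/(-409)) = 702 - 961*(243*(1/226) + 697*(-1/409)) = 702 - 961*(243/226 - 697/409) = 702 - 961*(-58135/92434) = 702 + 55867735/92434 = 120756403/92434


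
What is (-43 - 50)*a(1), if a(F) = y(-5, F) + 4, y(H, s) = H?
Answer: 93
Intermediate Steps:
a(F) = -1 (a(F) = -5 + 4 = -1)
(-43 - 50)*a(1) = (-43 - 50)*(-1) = -93*(-1) = 93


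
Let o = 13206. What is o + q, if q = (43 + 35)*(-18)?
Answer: 11802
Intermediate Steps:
q = -1404 (q = 78*(-18) = -1404)
o + q = 13206 - 1404 = 11802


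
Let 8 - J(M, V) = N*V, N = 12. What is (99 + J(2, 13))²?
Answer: 2401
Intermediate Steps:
J(M, V) = 8 - 12*V
(99 + J(2, 13))² = (99 + (8 - 12*13))² = (99 + (8 - 156))² = (99 - 148)² = (-49)² = 2401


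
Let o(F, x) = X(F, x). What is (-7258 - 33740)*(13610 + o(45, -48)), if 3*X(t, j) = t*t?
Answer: -585656430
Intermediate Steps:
X(t, j) = t²/3 (X(t, j) = (t*t)/3 = t²/3)
o(F, x) = F²/3
(-7258 - 33740)*(13610 + o(45, -48)) = (-7258 - 33740)*(13610 + (⅓)*45²) = -40998*(13610 + (⅓)*2025) = -40998*(13610 + 675) = -40998*14285 = -585656430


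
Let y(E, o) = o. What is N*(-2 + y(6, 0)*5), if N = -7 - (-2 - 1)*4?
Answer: -10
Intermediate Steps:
N = 5 (N = -7 - (-3)*4 = -7 - 1*(-12) = -7 + 12 = 5)
N*(-2 + y(6, 0)*5) = 5*(-2 + 0*5) = 5*(-2 + 0) = 5*(-2) = -10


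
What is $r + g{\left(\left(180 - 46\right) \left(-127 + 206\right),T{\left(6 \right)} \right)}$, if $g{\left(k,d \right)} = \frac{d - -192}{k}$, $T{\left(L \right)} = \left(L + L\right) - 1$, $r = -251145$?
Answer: $- \frac{2658620767}{10586} \approx -2.5115 \cdot 10^{5}$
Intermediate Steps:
$T{\left(L \right)} = -1 + 2 L$ ($T{\left(L \right)} = 2 L - 1 = -1 + 2 L$)
$g{\left(k,d \right)} = \frac{192 + d}{k}$ ($g{\left(k,d \right)} = \frac{d + 192}{k} = \frac{192 + d}{k}$)
$r + g{\left(\left(180 - 46\right) \left(-127 + 206\right),T{\left(6 \right)} \right)} = -251145 + \frac{192 + \left(-1 + 2 \cdot 6\right)}{\left(180 - 46\right) \left(-127 + 206\right)} = -251145 + \frac{192 + \left(-1 + 12\right)}{134 \cdot 79} = -251145 + \frac{192 + 11}{10586} = -251145 + \frac{1}{10586} \cdot 203 = -251145 + \frac{203}{10586} = - \frac{2658620767}{10586}$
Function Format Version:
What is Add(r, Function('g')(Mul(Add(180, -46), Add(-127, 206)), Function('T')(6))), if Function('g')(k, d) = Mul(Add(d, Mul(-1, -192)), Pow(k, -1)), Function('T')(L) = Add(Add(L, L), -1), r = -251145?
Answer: Rational(-2658620767, 10586) ≈ -2.5115e+5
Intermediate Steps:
Function('T')(L) = Add(-1, Mul(2, L)) (Function('T')(L) = Add(Mul(2, L), -1) = Add(-1, Mul(2, L)))
Function('g')(k, d) = Mul(Pow(k, -1), Add(192, d)) (Function('g')(k, d) = Mul(Add(d, 192), Pow(k, -1)) = Mul(Add(192, d), Pow(k, -1)) = Mul(Pow(k, -1), Add(192, d)))
Add(r, Function('g')(Mul(Add(180, -46), Add(-127, 206)), Function('T')(6))) = Add(-251145, Mul(Pow(Mul(Add(180, -46), Add(-127, 206)), -1), Add(192, Add(-1, Mul(2, 6))))) = Add(-251145, Mul(Pow(Mul(134, 79), -1), Add(192, Add(-1, 12)))) = Add(-251145, Mul(Pow(10586, -1), Add(192, 11))) = Add(-251145, Mul(Rational(1, 10586), 203)) = Add(-251145, Rational(203, 10586)) = Rational(-2658620767, 10586)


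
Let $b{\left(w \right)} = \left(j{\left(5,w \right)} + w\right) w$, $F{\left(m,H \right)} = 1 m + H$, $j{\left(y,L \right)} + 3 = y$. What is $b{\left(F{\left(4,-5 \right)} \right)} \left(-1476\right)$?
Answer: $1476$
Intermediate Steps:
$j{\left(y,L \right)} = -3 + y$
$F{\left(m,H \right)} = H + m$ ($F{\left(m,H \right)} = m + H = H + m$)
$b{\left(w \right)} = w \left(2 + w\right)$ ($b{\left(w \right)} = \left(\left(-3 + 5\right) + w\right) w = \left(2 + w\right) w = w \left(2 + w\right)$)
$b{\left(F{\left(4,-5 \right)} \right)} \left(-1476\right) = \left(-5 + 4\right) \left(2 + \left(-5 + 4\right)\right) \left(-1476\right) = - (2 - 1) \left(-1476\right) = \left(-1\right) 1 \left(-1476\right) = \left(-1\right) \left(-1476\right) = 1476$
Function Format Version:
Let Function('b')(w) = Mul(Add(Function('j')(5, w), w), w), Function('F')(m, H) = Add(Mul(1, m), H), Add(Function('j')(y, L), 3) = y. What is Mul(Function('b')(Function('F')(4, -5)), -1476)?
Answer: 1476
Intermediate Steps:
Function('j')(y, L) = Add(-3, y)
Function('F')(m, H) = Add(H, m) (Function('F')(m, H) = Add(m, H) = Add(H, m))
Function('b')(w) = Mul(w, Add(2, w)) (Function('b')(w) = Mul(Add(Add(-3, 5), w), w) = Mul(Add(2, w), w) = Mul(w, Add(2, w)))
Mul(Function('b')(Function('F')(4, -5)), -1476) = Mul(Mul(Add(-5, 4), Add(2, Add(-5, 4))), -1476) = Mul(Mul(-1, Add(2, -1)), -1476) = Mul(Mul(-1, 1), -1476) = Mul(-1, -1476) = 1476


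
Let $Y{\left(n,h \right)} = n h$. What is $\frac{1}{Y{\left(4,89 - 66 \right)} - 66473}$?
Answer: $- \frac{1}{66381} \approx -1.5065 \cdot 10^{-5}$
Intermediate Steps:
$Y{\left(n,h \right)} = h n$
$\frac{1}{Y{\left(4,89 - 66 \right)} - 66473} = \frac{1}{\left(89 - 66\right) 4 - 66473} = \frac{1}{23 \cdot 4 - 66473} = \frac{1}{92 - 66473} = \frac{1}{-66381} = - \frac{1}{66381}$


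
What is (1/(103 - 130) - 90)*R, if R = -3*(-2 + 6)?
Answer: 9724/9 ≈ 1080.4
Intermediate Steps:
R = -12 (R = -3*4 = -12)
(1/(103 - 130) - 90)*R = (1/(103 - 130) - 90)*(-12) = (1/(-27) - 90)*(-12) = (-1/27 - 90)*(-12) = -2431/27*(-12) = 9724/9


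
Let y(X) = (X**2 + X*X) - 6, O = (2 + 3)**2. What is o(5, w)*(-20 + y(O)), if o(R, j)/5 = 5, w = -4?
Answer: 30600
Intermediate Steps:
o(R, j) = 25 (o(R, j) = 5*5 = 25)
O = 25 (O = 5**2 = 25)
y(X) = -6 + 2*X**2 (y(X) = (X**2 + X**2) - 6 = 2*X**2 - 6 = -6 + 2*X**2)
o(5, w)*(-20 + y(O)) = 25*(-20 + (-6 + 2*25**2)) = 25*(-20 + (-6 + 2*625)) = 25*(-20 + (-6 + 1250)) = 25*(-20 + 1244) = 25*1224 = 30600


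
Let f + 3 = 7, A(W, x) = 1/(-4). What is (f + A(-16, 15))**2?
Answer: 225/16 ≈ 14.063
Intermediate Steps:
A(W, x) = -1/4
f = 4 (f = -3 + 7 = 4)
(f + A(-16, 15))**2 = (4 - 1/4)**2 = (15/4)**2 = 225/16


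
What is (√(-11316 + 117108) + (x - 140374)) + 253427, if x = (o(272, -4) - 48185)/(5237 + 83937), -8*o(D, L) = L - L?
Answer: 10081340037/89174 + 8*√1653 ≈ 1.1338e+5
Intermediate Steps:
o(D, L) = 0 (o(D, L) = -(L - L)/8 = -⅛*0 = 0)
x = -48185/89174 (x = (0 - 48185)/(5237 + 83937) = -48185/89174 ≈ -0.54035)
(√(-11316 + 117108) + (x - 140374)) + 253427 = (√(-11316 + 117108) + (-48185/89174 - 140374)) + 253427 = (√105792 - 12517759261/89174) + 253427 = (8*√1653 - 12517759261/89174) + 253427 = (-12517759261/89174 + 8*√1653) + 253427 = 10081340037/89174 + 8*√1653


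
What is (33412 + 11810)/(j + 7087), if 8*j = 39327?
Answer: 361776/96023 ≈ 3.7676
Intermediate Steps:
j = 39327/8 (j = (⅛)*39327 = 39327/8 ≈ 4915.9)
(33412 + 11810)/(j + 7087) = (33412 + 11810)/(39327/8 + 7087) = 45222/(96023/8) = 45222*(8/96023) = 361776/96023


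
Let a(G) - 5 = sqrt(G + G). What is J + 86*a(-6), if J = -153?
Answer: 277 + 172*I*sqrt(3) ≈ 277.0 + 297.91*I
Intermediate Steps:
a(G) = 5 + sqrt(2)*sqrt(G) (a(G) = 5 + sqrt(G + G) = 5 + sqrt(2*G) = 5 + sqrt(2)*sqrt(G))
J + 86*a(-6) = -153 + 86*(5 + sqrt(2)*sqrt(-6)) = -153 + 86*(5 + sqrt(2)*(I*sqrt(6))) = -153 + 86*(5 + 2*I*sqrt(3)) = -153 + (430 + 172*I*sqrt(3)) = 277 + 172*I*sqrt(3)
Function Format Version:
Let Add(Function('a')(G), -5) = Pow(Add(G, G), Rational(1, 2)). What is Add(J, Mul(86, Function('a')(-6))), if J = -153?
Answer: Add(277, Mul(172, I, Pow(3, Rational(1, 2)))) ≈ Add(277.00, Mul(297.91, I))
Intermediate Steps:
Function('a')(G) = Add(5, Mul(Pow(2, Rational(1, 2)), Pow(G, Rational(1, 2)))) (Function('a')(G) = Add(5, Pow(Add(G, G), Rational(1, 2))) = Add(5, Pow(Mul(2, G), Rational(1, 2))) = Add(5, Mul(Pow(2, Rational(1, 2)), Pow(G, Rational(1, 2)))))
Add(J, Mul(86, Function('a')(-6))) = Add(-153, Mul(86, Add(5, Mul(Pow(2, Rational(1, 2)), Pow(-6, Rational(1, 2)))))) = Add(-153, Mul(86, Add(5, Mul(Pow(2, Rational(1, 2)), Mul(I, Pow(6, Rational(1, 2))))))) = Add(-153, Mul(86, Add(5, Mul(2, I, Pow(3, Rational(1, 2)))))) = Add(-153, Add(430, Mul(172, I, Pow(3, Rational(1, 2))))) = Add(277, Mul(172, I, Pow(3, Rational(1, 2))))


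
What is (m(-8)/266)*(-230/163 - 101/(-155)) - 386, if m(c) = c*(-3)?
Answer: -185326402/480035 ≈ -386.07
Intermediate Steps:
m(c) = -3*c
(m(-8)/266)*(-230/163 - 101/(-155)) - 386 = (-3*(-8)/266)*(-230/163 - 101/(-155)) - 386 = (24*(1/266))*(-230*1/163 - 101*(-1/155)) - 386 = 12*(-230/163 + 101/155)/133 - 386 = (12/133)*(-19187/25265) - 386 = -32892/480035 - 386 = -185326402/480035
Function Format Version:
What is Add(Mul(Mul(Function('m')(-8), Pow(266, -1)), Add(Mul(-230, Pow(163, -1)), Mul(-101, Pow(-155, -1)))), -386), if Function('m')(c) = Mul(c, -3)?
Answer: Rational(-185326402, 480035) ≈ -386.07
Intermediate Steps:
Function('m')(c) = Mul(-3, c)
Add(Mul(Mul(Function('m')(-8), Pow(266, -1)), Add(Mul(-230, Pow(163, -1)), Mul(-101, Pow(-155, -1)))), -386) = Add(Mul(Mul(Mul(-3, -8), Pow(266, -1)), Add(Mul(-230, Pow(163, -1)), Mul(-101, Pow(-155, -1)))), -386) = Add(Mul(Mul(24, Rational(1, 266)), Add(Mul(-230, Rational(1, 163)), Mul(-101, Rational(-1, 155)))), -386) = Add(Mul(Rational(12, 133), Add(Rational(-230, 163), Rational(101, 155))), -386) = Add(Mul(Rational(12, 133), Rational(-19187, 25265)), -386) = Add(Rational(-32892, 480035), -386) = Rational(-185326402, 480035)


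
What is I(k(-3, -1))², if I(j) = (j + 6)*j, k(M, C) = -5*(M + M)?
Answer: 1166400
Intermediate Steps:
k(M, C) = -10*M
I(j) = j*(6 + j) (I(j) = (6 + j)*j = j*(6 + j))
I(k(-3, -1))² = ((-10*(-3))*(6 - 10*(-3)))² = (30*(6 + 30))² = (30*36)² = 1080² = 1166400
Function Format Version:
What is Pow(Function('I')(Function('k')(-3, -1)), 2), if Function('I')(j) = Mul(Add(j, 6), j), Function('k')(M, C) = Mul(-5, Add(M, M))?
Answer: 1166400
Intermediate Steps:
Function('k')(M, C) = Mul(-10, M) (Function('k')(M, C) = Mul(-5, Mul(2, M)) = Mul(-10, M))
Function('I')(j) = Mul(j, Add(6, j)) (Function('I')(j) = Mul(Add(6, j), j) = Mul(j, Add(6, j)))
Pow(Function('I')(Function('k')(-3, -1)), 2) = Pow(Mul(Mul(-10, -3), Add(6, Mul(-10, -3))), 2) = Pow(Mul(30, Add(6, 30)), 2) = Pow(Mul(30, 36), 2) = Pow(1080, 2) = 1166400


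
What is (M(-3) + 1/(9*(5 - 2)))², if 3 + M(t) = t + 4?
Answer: 2809/729 ≈ 3.8532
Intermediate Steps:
M(t) = 1 + t (M(t) = -3 + (t + 4) = -3 + (4 + t) = 1 + t)
(M(-3) + 1/(9*(5 - 2)))² = ((1 - 3) + 1/(9*(5 - 2)))² = (-2 + (⅑)/3)² = (-2 + (⅑)*(⅓))² = (-2 + 1/27)² = (-53/27)² = 2809/729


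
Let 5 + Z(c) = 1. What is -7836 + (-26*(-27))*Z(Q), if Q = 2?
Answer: -10644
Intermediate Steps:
Z(c) = -4 (Z(c) = -5 + 1 = -4)
-7836 + (-26*(-27))*Z(Q) = -7836 - 26*(-27)*(-4) = -7836 + 702*(-4) = -7836 - 2808 = -10644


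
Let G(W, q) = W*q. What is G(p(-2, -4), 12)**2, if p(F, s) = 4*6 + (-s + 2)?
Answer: 129600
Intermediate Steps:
p(F, s) = 26 - s (p(F, s) = 24 + (2 - s) = 26 - s)
G(p(-2, -4), 12)**2 = ((26 - 1*(-4))*12)**2 = ((26 + 4)*12)**2 = (30*12)**2 = 360**2 = 129600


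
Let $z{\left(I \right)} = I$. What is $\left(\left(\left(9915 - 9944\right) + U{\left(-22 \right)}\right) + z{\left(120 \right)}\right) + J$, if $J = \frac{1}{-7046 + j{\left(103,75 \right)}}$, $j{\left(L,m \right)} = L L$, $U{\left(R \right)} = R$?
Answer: $\frac{245848}{3563} \approx 69.0$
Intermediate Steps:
$j{\left(L,m \right)} = L^{2}$
$J = \frac{1}{3563}$ ($J = \frac{1}{-7046 + 103^{2}} = \frac{1}{-7046 + 10609} = \frac{1}{3563} \approx 0.00028066$)
$\left(\left(\left(9915 - 9944\right) + U{\left(-22 \right)}\right) + z{\left(120 \right)}\right) + J = \left(\left(\left(9915 - 9944\right) - 22\right) + 120\right) + \frac{1}{3563} = \left(\left(-29 - 22\right) + 120\right) + \frac{1}{3563} = \left(-51 + 120\right) + \frac{1}{3563} = 69 + \frac{1}{3563} = \frac{245848}{3563}$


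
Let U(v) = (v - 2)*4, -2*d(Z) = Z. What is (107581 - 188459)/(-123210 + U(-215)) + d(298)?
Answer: -9203372/62039 ≈ -148.35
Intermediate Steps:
d(Z) = -Z/2
U(v) = -8 + 4*v (U(v) = (-2 + v)*4 = -8 + 4*v)
(107581 - 188459)/(-123210 + U(-215)) + d(298) = (107581 - 188459)/(-123210 + (-8 + 4*(-215))) - 1/2*298 = -80878/(-123210 + (-8 - 860)) - 149 = -80878/(-123210 - 868) - 149 = -80878/(-124078) - 149 = -80878*(-1/124078) - 149 = 40439/62039 - 149 = -9203372/62039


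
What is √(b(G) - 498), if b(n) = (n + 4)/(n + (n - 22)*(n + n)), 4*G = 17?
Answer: 2*I*√19035835/391 ≈ 22.317*I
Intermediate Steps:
G = 17/4 (G = (¼)*17 = 17/4 ≈ 4.2500)
b(n) = (4 + n)/(n + 2*n*(-22 + n)) (b(n) = (4 + n)/(n + (-22 + n)*(2*n)) = (4 + n)/(n + 2*n*(-22 + n)))
√(b(G) - 498) = √((4 + 17/4)/((17/4)*(-43 + 2*(17/4))) - 498) = √((4/17)*(33/4)/(-43 + 17/2) - 498) = √((4/17)*(33/4)/(-69/2) - 498) = √((4/17)*(-2/69)*(33/4) - 498) = √(-22/391 - 498) = √(-194740/391) = 2*I*√19035835/391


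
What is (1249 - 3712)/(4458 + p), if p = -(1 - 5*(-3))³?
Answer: -2463/362 ≈ -6.8039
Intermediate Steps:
p = -4096 (p = -(1 + 15)³ = -1*16³ = -1*4096 = -4096)
(1249 - 3712)/(4458 + p) = (1249 - 3712)/(4458 - 4096) = -2463/362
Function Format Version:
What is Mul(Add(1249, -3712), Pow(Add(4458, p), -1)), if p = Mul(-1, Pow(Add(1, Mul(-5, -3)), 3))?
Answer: Rational(-2463, 362) ≈ -6.8039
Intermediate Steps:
p = -4096 (p = Mul(-1, Pow(Add(1, 15), 3)) = Mul(-1, Pow(16, 3)) = Mul(-1, 4096) = -4096)
Mul(Add(1249, -3712), Pow(Add(4458, p), -1)) = Mul(Add(1249, -3712), Pow(Add(4458, -4096), -1)) = Mul(-2463, Pow(362, -1)) = Mul(-2463, Rational(1, 362)) = Rational(-2463, 362)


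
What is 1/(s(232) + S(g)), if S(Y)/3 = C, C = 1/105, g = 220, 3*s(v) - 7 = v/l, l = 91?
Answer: 1365/4384 ≈ 0.31136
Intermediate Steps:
s(v) = 7/3 + v/273 (s(v) = 7/3 + (v/91)/3 = 7/3 + v/273)
C = 1/105 ≈ 0.0095238
S(Y) = 1/35 (S(Y) = 3*(1/105) = 1/35)
1/(s(232) + S(g)) = 1/((7/3 + (1/273)*232) + 1/35) = 1/((7/3 + 232/273) + 1/35) = 1/(869/273 + 1/35) = 1/(4384/1365) = 1365/4384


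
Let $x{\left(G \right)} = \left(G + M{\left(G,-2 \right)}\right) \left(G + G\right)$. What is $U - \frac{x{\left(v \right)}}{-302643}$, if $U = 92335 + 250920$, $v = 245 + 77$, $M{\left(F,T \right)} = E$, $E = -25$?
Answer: $\frac{349777489}{1019} \approx 3.4326 \cdot 10^{5}$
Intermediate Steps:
$M{\left(F,T \right)} = -25$
$v = 322$
$x{\left(G \right)} = 2 G \left(-25 + G\right)$ ($x{\left(G \right)} = \left(G - 25\right) \left(G + G\right) = \left(-25 + G\right) 2 G = 2 G \left(-25 + G\right)$)
$U = 343255$
$U - \frac{x{\left(v \right)}}{-302643} = 343255 - \frac{2 \cdot 322 \left(-25 + 322\right)}{-302643} = 343255 - 2 \cdot 322 \cdot 297 \left(- \frac{1}{302643}\right) = 343255 - 191268 \left(- \frac{1}{302643}\right) = 343255 - - \frac{644}{1019} = 343255 + \frac{644}{1019} = \frac{349777489}{1019}$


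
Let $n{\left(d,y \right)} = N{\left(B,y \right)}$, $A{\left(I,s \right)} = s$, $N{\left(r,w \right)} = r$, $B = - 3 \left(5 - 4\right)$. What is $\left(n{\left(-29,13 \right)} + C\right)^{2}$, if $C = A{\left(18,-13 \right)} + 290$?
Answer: $75076$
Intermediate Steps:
$B = -3$ ($B = \left(-3\right) 1 = -3$)
$n{\left(d,y \right)} = -3$
$C = 277$ ($C = -13 + 290 = 277$)
$\left(n{\left(-29,13 \right)} + C\right)^{2} = \left(-3 + 277\right)^{2} = 274^{2} = 75076$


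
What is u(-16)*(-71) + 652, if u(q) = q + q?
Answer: 2924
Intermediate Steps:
u(q) = 2*q
u(-16)*(-71) + 652 = (2*(-16))*(-71) + 652 = -32*(-71) + 652 = 2272 + 652 = 2924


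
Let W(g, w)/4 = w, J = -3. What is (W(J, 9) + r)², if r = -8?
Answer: 784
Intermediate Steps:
W(g, w) = 4*w
(W(J, 9) + r)² = (4*9 - 8)² = (36 - 8)² = 28² = 784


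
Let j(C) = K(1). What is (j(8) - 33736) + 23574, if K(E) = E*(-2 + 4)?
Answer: -10160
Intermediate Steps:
K(E) = 2*E (K(E) = E*2 = 2*E)
j(C) = 2 (j(C) = 2*1 = 2)
(j(8) - 33736) + 23574 = (2 - 33736) + 23574 = -33734 + 23574 = -10160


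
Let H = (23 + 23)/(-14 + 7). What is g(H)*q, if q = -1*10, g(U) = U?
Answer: 460/7 ≈ 65.714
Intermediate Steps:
H = -46/7 (H = 46/(-7) = 46*(-⅐) = -46/7 ≈ -6.5714)
q = -10
g(H)*q = -46/7*(-10) = 460/7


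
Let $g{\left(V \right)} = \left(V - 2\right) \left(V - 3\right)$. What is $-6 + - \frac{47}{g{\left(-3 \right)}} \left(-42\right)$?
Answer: $\frac{299}{5} \approx 59.8$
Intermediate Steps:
$g{\left(V \right)} = \left(-3 + V\right) \left(-2 + V\right)$ ($g{\left(V \right)} = \left(-2 + V\right) \left(-3 + V\right) = \left(-3 + V\right) \left(-2 + V\right)$)
$-6 + - \frac{47}{g{\left(-3 \right)}} \left(-42\right) = -6 + - \frac{47}{6 + \left(-3\right)^{2} - -15} \left(-42\right) = -6 + - \frac{47}{6 + 9 + 15} \left(-42\right) = -6 + - \frac{47}{30} \left(-42\right) = -6 + \left(-47\right) \frac{1}{30} \left(-42\right) = -6 - - \frac{329}{5} = -6 + \frac{329}{5} = \frac{299}{5}$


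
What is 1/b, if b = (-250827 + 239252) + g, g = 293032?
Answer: 1/281457 ≈ 3.5529e-6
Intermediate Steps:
b = 281457 (b = (-250827 + 239252) + 293032 = -11575 + 293032 = 281457)
1/b = 1/281457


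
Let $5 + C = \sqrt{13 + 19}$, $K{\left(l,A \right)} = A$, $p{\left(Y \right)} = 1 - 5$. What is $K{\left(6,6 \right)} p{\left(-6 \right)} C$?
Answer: $120 - 96 \sqrt{2} \approx -15.764$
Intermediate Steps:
$p{\left(Y \right)} = -4$ ($p{\left(Y \right)} = 1 - 5 = -4$)
$C = -5 + 4 \sqrt{2}$ ($C = -5 + \sqrt{13 + 19} = -5 + \sqrt{32} = -5 + 4 \sqrt{2} \approx 0.65685$)
$K{\left(6,6 \right)} p{\left(-6 \right)} C = 6 \left(-4\right) \left(-5 + 4 \sqrt{2}\right) = - 24 \left(-5 + 4 \sqrt{2}\right) = 120 - 96 \sqrt{2}$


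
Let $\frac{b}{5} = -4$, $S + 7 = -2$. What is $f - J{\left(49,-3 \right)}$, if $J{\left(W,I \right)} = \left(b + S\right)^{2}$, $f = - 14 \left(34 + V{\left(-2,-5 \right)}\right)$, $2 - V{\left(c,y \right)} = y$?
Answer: $-1415$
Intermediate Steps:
$S = -9$ ($S = -7 - 2 = -9$)
$V{\left(c,y \right)} = 2 - y$
$f = -574$ ($f = - 14 \left(34 + \left(2 - -5\right)\right) = - 14 \left(34 + \left(2 + 5\right)\right) = - 14 \left(34 + 7\right) = \left(-14\right) 41 = -574$)
$b = -20$ ($b = 5 \left(-4\right) = -20$)
$J{\left(W,I \right)} = 841$ ($J{\left(W,I \right)} = \left(-20 - 9\right)^{2} = \left(-29\right)^{2} = 841$)
$f - J{\left(49,-3 \right)} = -574 - 841 = -1415$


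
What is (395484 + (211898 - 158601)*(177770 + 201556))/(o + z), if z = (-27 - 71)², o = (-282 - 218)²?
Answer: 10108666653/129802 ≈ 77878.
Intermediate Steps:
o = 250000 (o = (-500)² = 250000)
z = 9604 (z = (-98)² = 9604)
(395484 + (211898 - 158601)*(177770 + 201556))/(o + z) = (395484 + (211898 - 158601)*(177770 + 201556))/(250000 + 9604) = (395484 + 53297*379326)/259604 = (395484 + 20216937822)*(1/259604) = 20217333306*(1/259604) = 10108666653/129802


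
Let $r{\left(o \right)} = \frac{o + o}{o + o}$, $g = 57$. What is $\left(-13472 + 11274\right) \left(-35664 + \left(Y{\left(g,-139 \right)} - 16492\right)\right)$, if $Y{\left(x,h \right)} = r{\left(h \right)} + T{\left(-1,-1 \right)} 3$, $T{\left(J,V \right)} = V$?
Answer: $114643284$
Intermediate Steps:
$r{\left(o \right)} = 1$ ($r{\left(o \right)} = \frac{2 o}{2 o} = 2 o \frac{1}{2 o} = 1$)
$Y{\left(x,h \right)} = -2$ ($Y{\left(x,h \right)} = 1 - 3 = -2$)
$\left(-13472 + 11274\right) \left(-35664 + \left(Y{\left(g,-139 \right)} - 16492\right)\right) = \left(-13472 + 11274\right) \left(-35664 - 16494\right) = - 2198 \left(-35664 - 16494\right) = \left(-2198\right) \left(-52158\right) = 114643284$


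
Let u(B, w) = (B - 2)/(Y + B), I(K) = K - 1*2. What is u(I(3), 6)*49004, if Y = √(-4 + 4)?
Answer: -49004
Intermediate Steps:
I(K) = -2 + K (I(K) = K - 2 = -2 + K)
Y = 0 (Y = √0 = 0)
u(B, w) = (-2 + B)/B (u(B, w) = (B - 2)/(0 + B) = (-2 + B)/B)
u(I(3), 6)*49004 = ((-2 + (-2 + 3))/(-2 + 3))*49004 = ((-2 + 1)/1)*49004 = (1*(-1))*49004 = -1*49004 = -49004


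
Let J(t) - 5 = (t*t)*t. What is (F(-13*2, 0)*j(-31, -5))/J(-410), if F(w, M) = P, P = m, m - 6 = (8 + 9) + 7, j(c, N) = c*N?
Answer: -310/4594733 ≈ -6.7468e-5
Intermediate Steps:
J(t) = 5 + t**3 (J(t) = 5 + (t*t)*t = 5 + t**2*t = 5 + t**3)
j(c, N) = N*c
m = 30 (m = 6 + ((8 + 9) + 7) = 6 + (17 + 7) = 6 + 24 = 30)
P = 30
F(w, M) = 30
(F(-13*2, 0)*j(-31, -5))/J(-410) = (30*(-5*(-31)))/(5 + (-410)**3) = (30*155)/(5 - 68921000) = 4650/(-68920995) = 4650*(-1/68920995) = -310/4594733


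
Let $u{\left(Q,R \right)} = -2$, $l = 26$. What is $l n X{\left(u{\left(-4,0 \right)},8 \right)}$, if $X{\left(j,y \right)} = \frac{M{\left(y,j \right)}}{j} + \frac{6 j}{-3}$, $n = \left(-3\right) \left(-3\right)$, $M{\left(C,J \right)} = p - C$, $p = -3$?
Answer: $2223$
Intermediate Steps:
$M{\left(C,J \right)} = -3 - C$
$n = 9$
$X{\left(j,y \right)} = - 2 j + \frac{-3 - y}{j}$ ($X{\left(j,y \right)} = \frac{-3 - y}{j} + \frac{6 j}{-3} = \frac{-3 - y}{j} + 6 j \left(- \frac{1}{3}\right) = \frac{-3 - y}{j} - 2 j = - 2 j + \frac{-3 - y}{j}$)
$l n X{\left(u{\left(-4,0 \right)},8 \right)} = 26 \cdot 9 \frac{-3 - 8 - 2 \left(-2\right)^{2}}{-2} = 234 \left(- \frac{-3 - 8 - 8}{2}\right) = 234 \left(\left(- \frac{1}{2}\right) \left(-19\right)\right) = 234 \cdot \frac{19}{2} = 2223$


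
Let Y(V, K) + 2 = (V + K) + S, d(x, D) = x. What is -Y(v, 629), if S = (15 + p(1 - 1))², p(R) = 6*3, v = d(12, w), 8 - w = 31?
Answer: -1728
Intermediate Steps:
w = -23 (w = 8 - 1*31 = 8 - 31 = -23)
v = 12
p(R) = 18
S = 1089 (S = (15 + 18)² = 33² = 1089)
Y(V, K) = 1087 + K + V (Y(V, K) = -2 + ((V + K) + 1089) = -2 + ((K + V) + 1089) = -2 + (1089 + K + V) = 1087 + K + V)
-Y(v, 629) = -(1087 + 629 + 12) = -1*1728 = -1728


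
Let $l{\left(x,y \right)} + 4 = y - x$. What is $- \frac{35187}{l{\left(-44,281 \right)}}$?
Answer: $- \frac{11729}{107} \approx -109.62$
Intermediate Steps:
$l{\left(x,y \right)} = -4 + y - x$ ($l{\left(x,y \right)} = -4 - \left(x - y\right) = -4 + y - x$)
$- \frac{35187}{l{\left(-44,281 \right)}} = - \frac{35187}{-4 + 281 - -44} = - \frac{35187}{-4 + 281 + 44} = - \frac{35187}{321} = \left(-35187\right) \frac{1}{321} = - \frac{11729}{107}$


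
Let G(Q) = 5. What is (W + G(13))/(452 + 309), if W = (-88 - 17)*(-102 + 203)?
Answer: -10600/761 ≈ -13.929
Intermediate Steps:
W = -10605 (W = -105*101 = -10605)
(W + G(13))/(452 + 309) = (-10605 + 5)/(452 + 309) = -10600/761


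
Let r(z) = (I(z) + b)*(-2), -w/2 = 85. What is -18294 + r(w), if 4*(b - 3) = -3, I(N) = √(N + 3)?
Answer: -36597/2 - 2*I*√167 ≈ -18299.0 - 25.846*I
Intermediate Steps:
w = -170 (w = -2*85 = -170)
I(N) = √(3 + N)
b = 9/4 (b = 3 + (¼)*(-3) = 3 - ¾ = 9/4 ≈ 2.2500)
r(z) = -9/2 - 2*√(3 + z) (r(z) = (√(3 + z) + 9/4)*(-2) = (9/4 + √(3 + z))*(-2) = -9/2 - 2*√(3 + z))
-18294 + r(w) = -18294 + (-9/2 - 2*√(3 - 170)) = -18294 + (-9/2 - 2*I*√167) = -36597/2 - 2*I*√167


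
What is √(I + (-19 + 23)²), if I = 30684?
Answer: 10*√307 ≈ 175.21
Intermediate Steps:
√(I + (-19 + 23)²) = √(30684 + (-19 + 23)²) = √(30684 + 4²) = √(30684 + 16) = √30700 = 10*√307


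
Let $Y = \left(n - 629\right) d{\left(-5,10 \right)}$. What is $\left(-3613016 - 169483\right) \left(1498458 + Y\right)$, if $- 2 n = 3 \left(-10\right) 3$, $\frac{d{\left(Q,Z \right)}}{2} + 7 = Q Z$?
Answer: $-5919739539966$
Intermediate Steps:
$d{\left(Q,Z \right)} = -14 + 2 Q Z$
$n = 45$ ($n = - \frac{3 \left(-10\right) 3}{2} = - \frac{\left(-30\right) 3}{2} = \left(- \frac{1}{2}\right) \left(-90\right) = 45$)
$Y = 66576$ ($Y = \left(45 - 629\right) \left(-14 + 2 \left(-5\right) 10\right) = - 584 \left(-14 - 100\right) = \left(-584\right) \left(-114\right) = 66576$)
$\left(-3613016 - 169483\right) \left(1498458 + Y\right) = \left(-3613016 - 169483\right) \left(1498458 + 66576\right) = \left(-3782499\right) 1565034 = -5919739539966$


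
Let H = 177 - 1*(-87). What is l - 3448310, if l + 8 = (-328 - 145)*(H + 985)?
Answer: -4039095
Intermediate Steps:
H = 264 (H = 177 + 87 = 264)
l = -590785 (l = -8 + (-328 - 145)*(264 + 985) = -8 - 473*1249 = -8 - 590777 = -590785)
l - 3448310 = -590785 - 3448310 = -4039095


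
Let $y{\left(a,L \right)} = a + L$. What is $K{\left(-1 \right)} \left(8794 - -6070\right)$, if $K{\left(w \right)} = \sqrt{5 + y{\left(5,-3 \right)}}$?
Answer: $14864 \sqrt{7} \approx 39326.0$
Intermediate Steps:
$y{\left(a,L \right)} = L + a$
$K{\left(w \right)} = \sqrt{7}$ ($K{\left(w \right)} = \sqrt{5 + \left(-3 + 5\right)} = \sqrt{5 + 2} = \sqrt{7}$)
$K{\left(-1 \right)} \left(8794 - -6070\right) = \sqrt{7} \left(8794 - -6070\right) = \sqrt{7} \left(8794 + 6070\right) = \sqrt{7} \cdot 14864 = 14864 \sqrt{7}$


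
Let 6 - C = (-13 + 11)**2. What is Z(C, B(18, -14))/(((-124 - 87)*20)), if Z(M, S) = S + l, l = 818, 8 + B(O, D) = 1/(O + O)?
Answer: -29161/151920 ≈ -0.19195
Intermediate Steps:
B(O, D) = -8 + 1/(2*O) (B(O, D) = -8 + 1/(O + O) = -8 + 1/(2*O))
C = 2 (C = 6 - (-13 + 11)**2 = 6 - 1*(-2)**2 = 6 - 1*4 = 6 - 4 = 2)
Z(M, S) = 818 + S (Z(M, S) = S + 818 = 818 + S)
Z(C, B(18, -14))/(((-124 - 87)*20)) = (818 + (-8 + (1/2)/18))/(((-124 - 87)*20)) = (818 + (-8 + (1/2)*(1/18)))/((-211*20)) = (818 + (-8 + 1/36))/(-4220) = (818 - 287/36)*(-1/4220) = (29161/36)*(-1/4220) = -29161/151920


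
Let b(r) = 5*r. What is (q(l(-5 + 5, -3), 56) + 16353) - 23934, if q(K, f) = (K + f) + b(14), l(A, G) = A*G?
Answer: -7455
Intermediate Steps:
q(K, f) = 70 + K + f (q(K, f) = (K + f) + 5*14 = (K + f) + 70 = 70 + K + f)
(q(l(-5 + 5, -3), 56) + 16353) - 23934 = ((70 + (-5 + 5)*(-3) + 56) + 16353) - 23934 = ((70 + 0*(-3) + 56) + 16353) - 23934 = ((70 + 0 + 56) + 16353) - 23934 = (126 + 16353) - 23934 = 16479 - 23934 = -7455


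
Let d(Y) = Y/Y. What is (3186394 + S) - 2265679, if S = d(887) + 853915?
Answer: 1774631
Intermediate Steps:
d(Y) = 1
S = 853916 (S = 1 + 853915 = 853916)
(3186394 + S) - 2265679 = (3186394 + 853916) - 2265679 = 4040310 - 2265679 = 1774631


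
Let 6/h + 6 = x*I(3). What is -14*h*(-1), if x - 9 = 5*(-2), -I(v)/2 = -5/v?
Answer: -9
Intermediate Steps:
I(v) = 10/v (I(v) = -(-10)/v = 10/v)
x = -1 (x = 9 + 5*(-2) = 9 - 10 = -1)
h = -9/14 (h = 6/(-6 - 10/3) = 6/(-28/3) = 6*(-3/28) = -9/14 ≈ -0.64286)
-14*h*(-1) = -14*(-9/14)*(-1) = 9*(-1) = -9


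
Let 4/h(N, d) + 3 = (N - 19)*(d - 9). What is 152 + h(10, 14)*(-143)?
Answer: 1967/12 ≈ 163.92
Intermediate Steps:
h(N, d) = 4/(-3 + (-19 + N)*(-9 + d)) (h(N, d) = 4/(-3 + (N - 19)*(d - 9)) = 4/(-3 + (-19 + N)*(-9 + d)))
152 + h(10, 14)*(-143) = 152 + (4/(168 - 19*14 - 9*10 + 10*14))*(-143) = 152 + (4/(168 - 266 - 90 + 140))*(-143) = 152 + (4/(-48))*(-143) = 152 + (4*(-1/48))*(-143) = 152 - 1/12*(-143) = 152 + 143/12 = 1967/12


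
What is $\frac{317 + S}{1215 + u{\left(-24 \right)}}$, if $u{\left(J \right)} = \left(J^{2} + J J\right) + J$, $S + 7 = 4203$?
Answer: $\frac{4513}{2343} \approx 1.9262$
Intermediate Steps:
$S = 4196$ ($S = -7 + 4203 = 4196$)
$u{\left(J \right)} = J + 2 J^{2}$ ($u{\left(J \right)} = \left(J^{2} + J^{2}\right) + J = 2 J^{2} + J = J + 2 J^{2}$)
$\frac{317 + S}{1215 + u{\left(-24 \right)}} = \frac{317 + 4196}{1215 - 24 \left(1 + 2 \left(-24\right)\right)} = \frac{4513}{1215 - 24 \left(1 - 48\right)} = \frac{4513}{1215 - -1128} = \frac{4513}{1215 + 1128} = \frac{4513}{2343}$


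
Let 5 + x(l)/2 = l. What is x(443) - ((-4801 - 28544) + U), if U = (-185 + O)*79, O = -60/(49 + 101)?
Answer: 244338/5 ≈ 48868.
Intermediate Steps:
x(l) = -10 + 2*l
O = -⅖ (O = -60/150 = -60*1/150 = -⅖ ≈ -0.40000)
U = -73233/5 (U = (-185 - ⅖)*79 = -927/5*79 = -73233/5 ≈ -14647.)
x(443) - ((-4801 - 28544) + U) = (-10 + 2*443) - ((-4801 - 28544) - 73233/5) = (-10 + 886) - (-33345 - 73233/5) = 876 - 1*(-239958/5) = 876 + 239958/5 = 244338/5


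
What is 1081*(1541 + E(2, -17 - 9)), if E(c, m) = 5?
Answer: 1671226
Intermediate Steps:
1081*(1541 + E(2, -17 - 9)) = 1081*(1541 + 5) = 1081*1546 = 1671226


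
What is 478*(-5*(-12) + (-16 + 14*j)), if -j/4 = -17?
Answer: 476088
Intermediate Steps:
j = 68 (j = -4*(-17) = 68)
478*(-5*(-12) + (-16 + 14*j)) = 478*(-5*(-12) + (-16 + 14*68)) = 478*(60 + (-16 + 952)) = 478*(60 + 936) = 478*996 = 476088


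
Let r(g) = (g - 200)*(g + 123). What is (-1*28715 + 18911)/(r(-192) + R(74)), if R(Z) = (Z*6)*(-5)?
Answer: -817/2069 ≈ -0.39488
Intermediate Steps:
r(g) = (-200 + g)*(123 + g)
R(Z) = -30*Z (R(Z) = (6*Z)*(-5) = -30*Z)
(-1*28715 + 18911)/(r(-192) + R(74)) = (-1*28715 + 18911)/((-24600 + (-192)**2 - 77*(-192)) - 30*74) = (-28715 + 18911)/((-24600 + 36864 + 14784) - 2220) = -9804/(27048 - 2220) = -9804/24828 = -9804*1/24828 = -817/2069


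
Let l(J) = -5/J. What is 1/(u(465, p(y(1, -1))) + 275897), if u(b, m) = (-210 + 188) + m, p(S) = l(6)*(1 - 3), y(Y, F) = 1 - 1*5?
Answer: 3/827630 ≈ 3.6248e-6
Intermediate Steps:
y(Y, F) = -4 (y(Y, F) = 1 - 5 = -4)
p(S) = 5/3 (p(S) = (-5/6)*(1 - 3) = -5*⅙*(-2) = -⅚*(-2) = 5/3)
u(b, m) = -22 + m
1/(u(465, p(y(1, -1))) + 275897) = 1/((-22 + 5/3) + 275897) = 1/(-61/3 + 275897) = 1/(827630/3) = 3/827630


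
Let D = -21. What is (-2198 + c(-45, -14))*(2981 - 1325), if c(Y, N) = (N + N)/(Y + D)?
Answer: -40031040/11 ≈ -3.6392e+6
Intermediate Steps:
c(Y, N) = 2*N/(-21 + Y) (c(Y, N) = (N + N)/(Y - 21) = (2*N)/(-21 + Y) = 2*N/(-21 + Y))
(-2198 + c(-45, -14))*(2981 - 1325) = (-2198 + 2*(-14)/(-21 - 45))*(2981 - 1325) = (-2198 + 2*(-14)/(-66))*1656 = (-2198 + 2*(-14)*(-1/66))*1656 = (-2198 + 14/33)*1656 = -72520/33*1656 = -40031040/11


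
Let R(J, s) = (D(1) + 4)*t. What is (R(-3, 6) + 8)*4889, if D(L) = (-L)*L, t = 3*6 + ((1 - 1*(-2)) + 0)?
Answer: 347119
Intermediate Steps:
t = 21 (t = 18 + ((1 + 2) + 0) = 18 + (3 + 0) = 18 + 3 = 21)
D(L) = -L**2
R(J, s) = 63 (R(J, s) = (-1*1**2 + 4)*21 = (-1*1 + 4)*21 = (-1 + 4)*21 = 3*21 = 63)
(R(-3, 6) + 8)*4889 = (63 + 8)*4889 = 71*4889 = 347119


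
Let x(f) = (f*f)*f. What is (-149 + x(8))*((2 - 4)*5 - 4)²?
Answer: 71148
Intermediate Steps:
x(f) = f³ (x(f) = f²*f = f³)
(-149 + x(8))*((2 - 4)*5 - 4)² = (-149 + 8³)*((2 - 4)*5 - 4)² = (-149 + 512)*(-2*5 - 4)² = 363*(-10 - 4)² = 363*(-14)² = 363*196 = 71148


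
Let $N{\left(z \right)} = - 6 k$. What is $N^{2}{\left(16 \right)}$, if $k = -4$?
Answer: $576$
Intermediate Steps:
$N{\left(z \right)} = 24$ ($N{\left(z \right)} = \left(-6\right) \left(-4\right) = 24$)
$N^{2}{\left(16 \right)} = 24^{2} = 576$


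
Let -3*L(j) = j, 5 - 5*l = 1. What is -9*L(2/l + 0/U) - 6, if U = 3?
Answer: 3/2 ≈ 1.5000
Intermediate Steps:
l = ⅘ (l = 1 - ⅕*1 = 1 - ⅕ = ⅘ ≈ 0.80000)
L(j) = -j/3
-9*L(2/l + 0/U) - 6 = -(-3)*(2/(⅘) + 0/3) - 6 = -(-3)*(2*(5/4) + 0*(⅓)) - 6 = -(-3)*(5/2 + 0) - 6 = -(-3)*5/2 - 6 = -9*(-⅚) - 6 = 15/2 - 6 = 3/2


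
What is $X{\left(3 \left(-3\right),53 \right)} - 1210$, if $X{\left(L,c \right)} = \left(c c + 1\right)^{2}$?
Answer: $7894890$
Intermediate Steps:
$X{\left(L,c \right)} = \left(1 + c^{2}\right)^{2}$ ($X{\left(L,c \right)} = \left(c^{2} + 1\right)^{2} = \left(1 + c^{2}\right)^{2}$)
$X{\left(3 \left(-3\right),53 \right)} - 1210 = \left(1 + 53^{2}\right)^{2} - 1210 = \left(1 + 2809\right)^{2} - 1210 = 2810^{2} - 1210 = 7896100 - 1210 = 7894890$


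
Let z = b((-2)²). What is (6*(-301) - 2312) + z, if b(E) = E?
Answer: -4114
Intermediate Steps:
z = 4 (z = (-2)² = 4)
(6*(-301) - 2312) + z = (6*(-301) - 2312) + 4 = (-1806 - 2312) + 4 = -4118 + 4 = -4114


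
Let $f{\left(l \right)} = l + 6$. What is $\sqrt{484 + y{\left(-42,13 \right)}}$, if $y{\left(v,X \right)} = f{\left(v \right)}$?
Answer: $8 \sqrt{7} \approx 21.166$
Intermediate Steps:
$f{\left(l \right)} = 6 + l$
$y{\left(v,X \right)} = 6 + v$
$\sqrt{484 + y{\left(-42,13 \right)}} = \sqrt{484 + \left(6 - 42\right)} = \sqrt{484 - 36} = \sqrt{448} = 8 \sqrt{7}$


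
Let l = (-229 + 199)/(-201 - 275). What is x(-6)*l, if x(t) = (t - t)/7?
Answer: 0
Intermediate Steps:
l = 15/238 (l = -30/(-476) = -30*(-1/476) = 15/238 ≈ 0.063025)
x(t) = 0 (x(t) = 0*(⅐) = 0)
x(-6)*l = 0*(15/238) = 0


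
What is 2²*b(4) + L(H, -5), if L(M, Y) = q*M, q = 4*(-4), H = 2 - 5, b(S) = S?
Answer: 64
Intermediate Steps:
H = -3
q = -16
L(M, Y) = -16*M
2²*b(4) + L(H, -5) = 2²*4 - 16*(-3) = 4*4 + 48 = 16 + 48 = 64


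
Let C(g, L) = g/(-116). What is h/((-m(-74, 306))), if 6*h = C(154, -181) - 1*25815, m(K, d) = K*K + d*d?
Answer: 1497347/34490976 ≈ 0.043413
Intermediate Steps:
C(g, L) = -g/116 (C(g, L) = g*(-1/116) = -g/116)
m(K, d) = K² + d²
h = -1497347/348 (h = (-1/116*154 - 1*25815)/6 = (-77/58 - 25815)/6 = (⅙)*(-1497347/58) = -1497347/348 ≈ -4302.7)
h/((-m(-74, 306))) = -1497347*(-1/((-74)² + 306²))/348 = -1497347*(-1/(5476 + 93636))/348 = -1497347/(348*((-1*99112))) = -1497347/348/(-99112) = -1497347/348*(-1/99112) = 1497347/34490976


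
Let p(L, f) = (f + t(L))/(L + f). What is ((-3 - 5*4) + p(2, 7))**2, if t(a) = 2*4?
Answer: 4096/9 ≈ 455.11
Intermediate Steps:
t(a) = 8
p(L, f) = (8 + f)/(L + f) (p(L, f) = (f + 8)/(L + f) = (8 + f)/(L + f))
((-3 - 5*4) + p(2, 7))**2 = ((-3 - 5*4) + (8 + 7)/(2 + 7))**2 = ((-3 - 20) + 15/9)**2 = (-23 + (1/9)*15)**2 = (-23 + 5/3)**2 = (-64/3)**2 = 4096/9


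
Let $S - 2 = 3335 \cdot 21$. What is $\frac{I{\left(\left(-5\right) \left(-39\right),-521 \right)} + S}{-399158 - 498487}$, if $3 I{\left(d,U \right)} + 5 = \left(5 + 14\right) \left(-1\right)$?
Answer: $- \frac{23343}{299215} \approx -0.078014$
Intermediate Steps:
$I{\left(d,U \right)} = -8$ ($I{\left(d,U \right)} = - \frac{5}{3} + \frac{\left(5 + 14\right) \left(-1\right)}{3} = - \frac{5}{3} + \frac{19 \left(-1\right)}{3} = - \frac{5}{3} + \frac{1}{3} \left(-19\right) = - \frac{5}{3} - \frac{19}{3} = -8$)
$S = 70037$ ($S = 2 + 3335 \cdot 21 = 2 + 70035 = 70037$)
$\frac{I{\left(\left(-5\right) \left(-39\right),-521 \right)} + S}{-399158 - 498487} = \frac{-8 + 70037}{-399158 - 498487} = \frac{70029}{-897645} = 70029 \left(- \frac{1}{897645}\right) = - \frac{23343}{299215}$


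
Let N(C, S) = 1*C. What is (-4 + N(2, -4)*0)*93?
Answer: -372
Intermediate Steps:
N(C, S) = C
(-4 + N(2, -4)*0)*93 = (-4 + 2*0)*93 = (-4 + 0)*93 = -4*93 = -372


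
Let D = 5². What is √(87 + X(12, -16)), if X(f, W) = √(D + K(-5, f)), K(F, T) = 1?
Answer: √(87 + √26) ≈ 9.5968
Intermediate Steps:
D = 25
X(f, W) = √26 (X(f, W) = √(25 + 1) = √26)
√(87 + X(12, -16)) = √(87 + √26)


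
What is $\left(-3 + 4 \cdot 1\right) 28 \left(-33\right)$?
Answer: $-924$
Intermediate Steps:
$\left(-3 + 4 \cdot 1\right) 28 \left(-33\right) = \left(-3 + 4\right) 28 \left(-33\right) = 1 \cdot 28 \left(-33\right) = 28 \left(-33\right) = -924$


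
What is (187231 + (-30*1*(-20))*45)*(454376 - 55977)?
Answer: 85349416169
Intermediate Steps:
(187231 + (-30*1*(-20))*45)*(454376 - 55977) = (187231 - 30*(-20)*45)*398399 = (187231 + 600*45)*398399 = (187231 + 27000)*398399 = 214231*398399 = 85349416169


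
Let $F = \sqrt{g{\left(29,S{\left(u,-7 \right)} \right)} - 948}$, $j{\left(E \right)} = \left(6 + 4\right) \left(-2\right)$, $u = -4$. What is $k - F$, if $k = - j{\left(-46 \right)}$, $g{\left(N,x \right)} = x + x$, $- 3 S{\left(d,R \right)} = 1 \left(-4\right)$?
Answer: $20 - \frac{2 i \sqrt{2127}}{3} \approx 20.0 - 30.746 i$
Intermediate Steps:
$j{\left(E \right)} = -20$ ($j{\left(E \right)} = 10 \left(-2\right) = -20$)
$S{\left(d,R \right)} = \frac{4}{3}$ ($S{\left(d,R \right)} = - \frac{1 \left(-4\right)}{3} = \left(- \frac{1}{3}\right) \left(-4\right) = \frac{4}{3}$)
$g{\left(N,x \right)} = 2 x$
$k = 20$ ($k = \left(-1\right) \left(-20\right) = 20$)
$F = \frac{2 i \sqrt{2127}}{3}$ ($F = \sqrt{2 \cdot \frac{4}{3} - 948} = \sqrt{\frac{8}{3} - 948} = \sqrt{- \frac{2836}{3}} = \frac{2 i \sqrt{2127}}{3} \approx 30.746 i$)
$k - F = 20 - \frac{2 i \sqrt{2127}}{3}$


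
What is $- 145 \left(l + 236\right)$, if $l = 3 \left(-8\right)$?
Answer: $-30740$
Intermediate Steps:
$l = -24$
$- 145 \left(l + 236\right) = - 145 \left(-24 + 236\right) = \left(-145\right) 212 = -30740$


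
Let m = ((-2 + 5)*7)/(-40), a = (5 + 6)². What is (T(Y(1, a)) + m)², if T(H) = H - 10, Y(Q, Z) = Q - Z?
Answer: 27258841/1600 ≈ 17037.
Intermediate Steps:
a = 121 (a = 11² = 121)
T(H) = -10 + H
m = -21/40 (m = (3*7)*(-1/40) = 21*(-1/40) = -21/40 ≈ -0.52500)
(T(Y(1, a)) + m)² = ((-10 + (1 - 1*121)) - 21/40)² = ((-10 + (1 - 121)) - 21/40)² = ((-10 - 120) - 21/40)² = (-130 - 21/40)² = (-5221/40)² = 27258841/1600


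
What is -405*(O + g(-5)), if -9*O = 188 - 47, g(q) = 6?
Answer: 3915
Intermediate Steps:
O = -47/3 (O = -(188 - 47)/9 = -⅑*141 = -47/3 ≈ -15.667)
-405*(O + g(-5)) = -405*(-47/3 + 6) = -405*(-29/3) = 3915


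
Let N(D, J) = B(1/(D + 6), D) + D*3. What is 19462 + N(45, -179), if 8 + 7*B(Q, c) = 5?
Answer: 137176/7 ≈ 19597.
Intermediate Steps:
B(Q, c) = -3/7 (B(Q, c) = -8/7 + (1/7)*5 = -8/7 + 5/7 = -3/7)
N(D, J) = -3/7 + 3*D (N(D, J) = -3/7 + D*3 = -3/7 + 3*D)
19462 + N(45, -179) = 19462 + (-3/7 + 3*45) = 19462 + (-3/7 + 135) = 19462 + 942/7 = 137176/7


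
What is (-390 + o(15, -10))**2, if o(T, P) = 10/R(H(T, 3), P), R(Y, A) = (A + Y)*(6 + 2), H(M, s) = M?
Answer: 2430481/16 ≈ 1.5191e+5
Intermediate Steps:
R(Y, A) = 8*A + 8*Y (R(Y, A) = (A + Y)*8 = 8*A + 8*Y)
o(T, P) = 10/(8*P + 8*T)
(-390 + o(15, -10))**2 = (-390 + 5/(4*(-10 + 15)))**2 = (-390 + (5/4)/5)**2 = (-390 + (5/4)*(1/5))**2 = (-390 + 1/4)**2 = (-1559/4)**2 = 2430481/16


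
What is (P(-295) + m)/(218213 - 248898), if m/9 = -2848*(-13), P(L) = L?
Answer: -332921/30685 ≈ -10.850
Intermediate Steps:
m = 333216 (m = 9*(-2848*(-13)) = 9*37024 = 333216)
(P(-295) + m)/(218213 - 248898) = (-295 + 333216)/(218213 - 248898) = 332921/(-30685) = 332921*(-1/30685) = -332921/30685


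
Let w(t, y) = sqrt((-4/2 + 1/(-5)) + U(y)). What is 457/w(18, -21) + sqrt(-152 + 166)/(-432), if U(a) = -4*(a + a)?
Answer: -sqrt(14)/432 + 457*sqrt(4145)/829 ≈ 35.483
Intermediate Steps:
U(a) = -8*a
w(t, y) = sqrt(-11/5 - 8*y) (w(t, y) = sqrt((-4/2 + 1/(-5)) - 8*y) = sqrt((-4*1/2 + 1*(-1/5)) - 8*y) = sqrt((-2 - 1/5) - 8*y) = sqrt(-11/5 - 8*y))
457/w(18, -21) + sqrt(-152 + 166)/(-432) = 457/((sqrt(-55 - 200*(-21))/5)) + sqrt(-152 + 166)/(-432) = 457/((sqrt(-55 + 4200)/5)) + sqrt(14)*(-1/432) = 457/((sqrt(4145)/5)) - sqrt(14)/432 = 457*(sqrt(4145)/829) - sqrt(14)/432 = 457*sqrt(4145)/829 - sqrt(14)/432 = -sqrt(14)/432 + 457*sqrt(4145)/829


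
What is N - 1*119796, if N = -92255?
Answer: -212051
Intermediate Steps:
N - 1*119796 = -92255 - 1*119796 = -92255 - 119796 = -212051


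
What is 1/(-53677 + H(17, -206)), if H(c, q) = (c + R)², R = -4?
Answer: -1/53508 ≈ -1.8689e-5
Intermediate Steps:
H(c, q) = (-4 + c)² (H(c, q) = (c - 4)² = (-4 + c)²)
1/(-53677 + H(17, -206)) = 1/(-53677 + (-4 + 17)²) = 1/(-53677 + 13²) = 1/(-53677 + 169) = 1/(-53508) = -1/53508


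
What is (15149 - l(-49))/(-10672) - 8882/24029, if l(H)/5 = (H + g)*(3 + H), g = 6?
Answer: -221157215/256437488 ≈ -0.86242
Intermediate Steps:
l(H) = 5*(3 + H)*(6 + H) (l(H) = 5*((H + 6)*(3 + H)) = 5*((6 + H)*(3 + H)) = 5*((3 + H)*(6 + H)) = 5*(3 + H)*(6 + H))
(15149 - l(-49))/(-10672) - 8882/24029 = (15149 - (90 + 5*(-49)² + 45*(-49)))/(-10672) - 8882/24029 = (15149 - (90 + 5*2401 - 2205))*(-1/10672) - 8882*1/24029 = (15149 - (90 + 12005 - 2205))*(-1/10672) - 8882/24029 = (15149 - 1*9890)*(-1/10672) - 8882/24029 = (15149 - 9890)*(-1/10672) - 8882/24029 = 5259*(-1/10672) - 8882/24029 = -5259/10672 - 8882/24029 = -221157215/256437488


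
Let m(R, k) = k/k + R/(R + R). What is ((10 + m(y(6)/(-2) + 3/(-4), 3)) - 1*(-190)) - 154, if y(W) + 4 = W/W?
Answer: 95/2 ≈ 47.500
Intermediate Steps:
y(W) = -3 (y(W) = -4 + W/W = -4 + 1 = -3)
m(R, k) = 3/2 (m(R, k) = 1 + R/((2*R)) = 1 + R*(1/(2*R)) = 1 + ½ = 3/2)
((10 + m(y(6)/(-2) + 3/(-4), 3)) - 1*(-190)) - 154 = ((10 + 3/2) - 1*(-190)) - 154 = (23/2 + 190) - 154 = 403/2 - 154 = 95/2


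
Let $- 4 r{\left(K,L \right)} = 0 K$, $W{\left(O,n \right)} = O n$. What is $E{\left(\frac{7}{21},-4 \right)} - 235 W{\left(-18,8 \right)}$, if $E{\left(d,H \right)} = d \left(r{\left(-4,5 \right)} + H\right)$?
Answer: $\frac{101516}{3} \approx 33839.0$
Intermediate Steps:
$r{\left(K,L \right)} = 0$ ($r{\left(K,L \right)} = - \frac{0 K}{4} = \left(- \frac{1}{4}\right) 0 = 0$)
$E{\left(d,H \right)} = H d$ ($E{\left(d,H \right)} = d \left(0 + H\right) = d H = H d$)
$E{\left(\frac{7}{21},-4 \right)} - 235 W{\left(-18,8 \right)} = - 4 \cdot \frac{7}{21} - 235 \left(\left(-18\right) 8\right) = - 4 \cdot 7 \cdot \frac{1}{21} - -33840 = \left(-4\right) \frac{1}{3} + 33840 = - \frac{4}{3} + 33840 = \frac{101516}{3}$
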